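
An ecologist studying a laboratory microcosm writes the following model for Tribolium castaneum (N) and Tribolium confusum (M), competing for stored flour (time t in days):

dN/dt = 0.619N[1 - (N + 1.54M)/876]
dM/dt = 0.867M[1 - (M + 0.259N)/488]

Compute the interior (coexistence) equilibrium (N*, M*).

N* ≈ 207, M* ≈ 434

Setting both brackets to zero gives the nullclines N + 1.54M = 876 and 0.259N + M = 488.
Substituting M = 488 - 0.259N into the first: N(1 - 1.54·0.259) = 876 - 1.54·488.
So N* = 124/0.601 = 207, and then M* = 488 - 0.259·207 = 434.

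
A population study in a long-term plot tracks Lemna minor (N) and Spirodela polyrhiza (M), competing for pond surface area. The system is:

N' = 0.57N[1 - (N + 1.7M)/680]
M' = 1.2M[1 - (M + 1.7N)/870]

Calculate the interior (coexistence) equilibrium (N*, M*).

N* ≈ 423, M* ≈ 151

Setting both brackets to zero gives the nullclines N + 1.7M = 680 and 1.7N + M = 870.
Substituting M = 870 - 1.7N into the first: N(1 - 1.7·1.7) = 680 - 1.7·870.
So N* = -799/-1.89 = 423, and then M* = 870 - 1.7·423 = 151.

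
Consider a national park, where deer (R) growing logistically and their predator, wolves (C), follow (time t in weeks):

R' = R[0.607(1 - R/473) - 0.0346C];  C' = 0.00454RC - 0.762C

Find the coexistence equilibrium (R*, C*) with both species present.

From dC/dt = 0 with C > 0: 0.00454R* = 0.762, so R* = 168.
Substitute into dR/dt = 0: 0.607(1 - 168/473) = 0.0346C*.
The bracket is 0.645, giving C* = 0.392/0.0346 = 11.3.

R* ≈ 168, C* ≈ 11.3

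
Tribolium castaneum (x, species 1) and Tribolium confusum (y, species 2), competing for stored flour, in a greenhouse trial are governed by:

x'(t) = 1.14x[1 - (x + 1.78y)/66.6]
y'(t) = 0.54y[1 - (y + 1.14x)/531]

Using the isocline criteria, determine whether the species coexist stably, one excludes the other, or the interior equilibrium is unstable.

species 2 excludes species 1

Compare the nullcline intercepts: K1/α12 = 66.6/1.78 = 37.4 < K2 = 531; K2/α21 = 531/1.14 = 466 > K1 = 66.6.
Since the inequalities point opposite ways, species 2 can invade but species 1 cannot.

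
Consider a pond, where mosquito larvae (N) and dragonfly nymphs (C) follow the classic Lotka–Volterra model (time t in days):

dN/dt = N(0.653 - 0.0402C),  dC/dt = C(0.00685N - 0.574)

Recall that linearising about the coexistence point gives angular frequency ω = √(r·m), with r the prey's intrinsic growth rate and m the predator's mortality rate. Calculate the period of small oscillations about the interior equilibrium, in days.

Here r = 0.653 and m = 0.574, so r·m = 0.375.
ω = √0.375 = 0.612 per day, hence T = 2π/ω ≈ 10.3 days.

T ≈ 10.3 days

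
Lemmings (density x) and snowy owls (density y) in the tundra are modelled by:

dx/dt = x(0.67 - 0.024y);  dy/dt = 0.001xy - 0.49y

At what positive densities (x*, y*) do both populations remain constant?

Set dy/dt = 0 with y > 0: 0.001x - 0.49 = 0, so x* = 0.49/0.001 = 490.
Set dx/dt = 0 with x > 0: 0.67 - 0.024y = 0, so y* = 0.67/0.024 = 27.9.

x* ≈ 490, y* ≈ 27.9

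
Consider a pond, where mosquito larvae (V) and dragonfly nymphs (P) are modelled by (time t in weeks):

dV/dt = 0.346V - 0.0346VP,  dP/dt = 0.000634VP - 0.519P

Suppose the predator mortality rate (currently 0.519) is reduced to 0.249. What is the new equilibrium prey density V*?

At the interior fixed point, setting dP/dt = 0 with P > 0 fixes V* = (predator death rate)/(VP coefficient) — independent of the other coefficients.
With the change, V* = 0.249/0.000634 = 393; it falls from 819.

V* ≈ 393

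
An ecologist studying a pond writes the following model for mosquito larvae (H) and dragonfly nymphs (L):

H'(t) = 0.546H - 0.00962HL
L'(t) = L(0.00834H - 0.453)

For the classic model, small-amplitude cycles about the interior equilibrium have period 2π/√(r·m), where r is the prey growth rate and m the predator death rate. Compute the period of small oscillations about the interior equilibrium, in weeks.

Here r = 0.546 and m = 0.453, so r·m = 0.247.
ω = √0.247 = 0.497 per week, hence T = 2π/ω ≈ 12.6 weeks.

T ≈ 12.6 weeks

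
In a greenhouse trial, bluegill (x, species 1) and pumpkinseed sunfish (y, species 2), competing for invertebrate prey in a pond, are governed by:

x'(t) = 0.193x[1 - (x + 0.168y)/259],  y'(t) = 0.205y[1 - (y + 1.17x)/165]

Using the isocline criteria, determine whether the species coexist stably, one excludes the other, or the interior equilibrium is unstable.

Compare the nullcline intercepts: K1/α12 = 259/0.168 = 1540 > K2 = 165; K2/α21 = 165/1.17 = 141 < K1 = 259.
Since the inequalities point opposite ways, species 1 can invade but species 2 cannot.

species 1 excludes species 2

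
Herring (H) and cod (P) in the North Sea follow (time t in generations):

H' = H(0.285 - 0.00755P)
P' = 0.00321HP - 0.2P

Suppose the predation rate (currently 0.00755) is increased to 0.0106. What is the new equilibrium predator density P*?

P* ≈ 26.9

At the interior fixed point, setting dH/dt = 0 with H > 0 fixes P* = (prey growth rate)/(HP coefficient) — independent of the other coefficients.
With the change, P* = 0.285/0.0106 = 26.9; it falls from 37.7.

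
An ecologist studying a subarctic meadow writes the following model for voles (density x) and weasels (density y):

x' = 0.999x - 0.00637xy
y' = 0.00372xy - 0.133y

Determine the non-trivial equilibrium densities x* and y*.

x* ≈ 35.8, y* ≈ 157

Set dy/dt = 0 with y > 0: 0.00372x - 0.133 = 0, so x* = 0.133/0.00372 = 35.8.
Set dx/dt = 0 with x > 0: 0.999 - 0.00637y = 0, so y* = 0.999/0.00637 = 157.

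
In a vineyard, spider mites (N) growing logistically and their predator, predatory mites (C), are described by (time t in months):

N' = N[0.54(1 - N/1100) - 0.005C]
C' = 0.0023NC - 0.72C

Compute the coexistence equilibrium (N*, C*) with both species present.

From dC/dt = 0 with C > 0: 0.0023N* = 0.72, so N* = 313.
Substitute into dN/dt = 0: 0.54(1 - 313/1100) = 0.005C*.
The bracket is 0.715, giving C* = 0.386/0.005 = 77.3.

N* ≈ 313, C* ≈ 77.3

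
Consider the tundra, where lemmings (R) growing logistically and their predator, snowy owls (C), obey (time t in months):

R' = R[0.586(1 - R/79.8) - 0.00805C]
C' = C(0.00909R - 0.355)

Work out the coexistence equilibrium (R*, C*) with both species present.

R* ≈ 39.1, C* ≈ 37.2

From dC/dt = 0 with C > 0: 0.00909R* = 0.355, so R* = 39.1.
Substitute into dR/dt = 0: 0.586(1 - 39.1/79.8) = 0.00805C*.
The bracket is 0.511, giving C* = 0.299/0.00805 = 37.2.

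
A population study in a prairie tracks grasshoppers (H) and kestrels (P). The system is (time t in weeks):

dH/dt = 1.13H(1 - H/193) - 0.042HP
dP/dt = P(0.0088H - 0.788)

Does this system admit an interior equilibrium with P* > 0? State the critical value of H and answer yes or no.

The predator equation gives dP/dt > 0 only when H > 0.788/0.0088 = 89.5.
Without the predator, H → K = 193. Since 193 > 89.5, the predator can invade and persist.

Threshold H = 89.5; K > 89.5, so yes, the predator persists.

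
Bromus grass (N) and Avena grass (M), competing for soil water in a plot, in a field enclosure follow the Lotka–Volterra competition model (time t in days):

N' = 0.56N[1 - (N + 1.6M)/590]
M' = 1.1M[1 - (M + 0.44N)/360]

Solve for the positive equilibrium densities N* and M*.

Setting both brackets to zero gives the nullclines N + 1.6M = 590 and 0.44N + M = 360.
Substituting M = 360 - 0.44N into the first: N(1 - 1.6·0.44) = 590 - 1.6·360.
So N* = 14/0.296 = 47.3, and then M* = 360 - 0.44·47.3 = 339.

N* ≈ 47.3, M* ≈ 339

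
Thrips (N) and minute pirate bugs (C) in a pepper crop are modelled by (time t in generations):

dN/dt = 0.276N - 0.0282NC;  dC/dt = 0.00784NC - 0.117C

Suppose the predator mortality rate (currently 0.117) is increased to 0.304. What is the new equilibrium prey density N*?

N* ≈ 38.8

At the interior fixed point, setting dC/dt = 0 with C > 0 fixes N* = (predator death rate)/(NC coefficient) — independent of the other coefficients.
With the change, N* = 0.304/0.00784 = 38.8; it rises from 14.9.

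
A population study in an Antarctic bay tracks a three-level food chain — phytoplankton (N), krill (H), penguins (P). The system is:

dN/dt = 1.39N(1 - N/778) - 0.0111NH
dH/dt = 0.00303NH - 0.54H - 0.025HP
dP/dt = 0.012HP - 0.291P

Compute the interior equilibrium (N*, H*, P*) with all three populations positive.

N* ≈ 627, H* ≈ 24.2, P* ≈ 54.4

From dP/dt = 0: 0.012H* = 0.291, so H* = 24.2.
From dN/dt = 0: 1.39(1 - N*/778) = 0.0111·24.2, giving N* = 778·(1 - 0.194) = 627.
From dH/dt = 0: 0.00303·627 - 0.54 = 0.025P*, so P* = 1.36/0.025 = 54.4.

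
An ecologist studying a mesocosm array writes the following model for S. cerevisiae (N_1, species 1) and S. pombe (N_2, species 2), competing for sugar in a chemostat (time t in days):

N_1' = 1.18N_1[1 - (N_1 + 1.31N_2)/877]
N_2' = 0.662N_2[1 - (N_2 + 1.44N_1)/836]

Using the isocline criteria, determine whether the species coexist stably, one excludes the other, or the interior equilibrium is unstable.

unstable coexistence (outcome depends on initial conditions)

Compare the nullcline intercepts: K1/α12 = 877/1.31 = 669 < K2 = 836; K2/α21 = 836/1.44 = 581 < K1 = 877.
Since both are reversed, neither can invade when rare; the interior point is a saddle.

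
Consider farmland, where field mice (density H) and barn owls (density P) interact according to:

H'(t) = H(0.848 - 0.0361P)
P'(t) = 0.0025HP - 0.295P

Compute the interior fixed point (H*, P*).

H* ≈ 118, P* ≈ 23.5

Set dP/dt = 0 with P > 0: 0.0025H - 0.295 = 0, so H* = 0.295/0.0025 = 118.
Set dH/dt = 0 with H > 0: 0.848 - 0.0361P = 0, so P* = 0.848/0.0361 = 23.5.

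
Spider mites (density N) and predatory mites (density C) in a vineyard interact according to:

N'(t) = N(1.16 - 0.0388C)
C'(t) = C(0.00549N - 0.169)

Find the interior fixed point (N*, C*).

N* ≈ 30.8, C* ≈ 29.9

Set dC/dt = 0 with C > 0: 0.00549N - 0.169 = 0, so N* = 0.169/0.00549 = 30.8.
Set dN/dt = 0 with N > 0: 1.16 - 0.0388C = 0, so C* = 1.16/0.0388 = 29.9.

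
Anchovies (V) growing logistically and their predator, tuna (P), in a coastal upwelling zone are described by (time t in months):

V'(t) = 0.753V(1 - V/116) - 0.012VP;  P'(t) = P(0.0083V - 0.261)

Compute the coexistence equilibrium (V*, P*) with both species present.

From dP/dt = 0 with P > 0: 0.0083V* = 0.261, so V* = 31.4.
Substitute into dV/dt = 0: 0.753(1 - 31.4/116) = 0.012P*.
The bracket is 0.729, giving P* = 0.549/0.012 = 45.7.

V* ≈ 31.4, P* ≈ 45.7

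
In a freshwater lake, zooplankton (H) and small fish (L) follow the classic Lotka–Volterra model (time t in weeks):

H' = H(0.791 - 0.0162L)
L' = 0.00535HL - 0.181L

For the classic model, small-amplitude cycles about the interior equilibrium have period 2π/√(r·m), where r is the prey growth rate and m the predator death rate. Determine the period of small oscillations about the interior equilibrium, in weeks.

T ≈ 16.6 weeks

Here r = 0.791 and m = 0.181, so r·m = 0.143.
ω = √0.143 = 0.378 per week, hence T = 2π/ω ≈ 16.6 weeks.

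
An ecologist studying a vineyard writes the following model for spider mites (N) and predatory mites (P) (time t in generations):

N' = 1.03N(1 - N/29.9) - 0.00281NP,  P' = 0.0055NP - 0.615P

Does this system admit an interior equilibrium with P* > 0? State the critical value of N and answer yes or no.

The predator equation gives dP/dt > 0 only when N > 0.615/0.0055 = 112.
Without the predator, N → K = 29.9. Since 29.9 < 112, the predator cannot invade.

Threshold N = 112; K < 112, so no, the predator goes extinct.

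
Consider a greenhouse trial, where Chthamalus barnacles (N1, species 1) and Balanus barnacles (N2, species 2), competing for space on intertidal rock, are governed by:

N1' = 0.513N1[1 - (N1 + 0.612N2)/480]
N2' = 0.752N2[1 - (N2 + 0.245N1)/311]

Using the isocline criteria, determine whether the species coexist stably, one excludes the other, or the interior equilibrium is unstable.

stable coexistence

Compare the nullcline intercepts: K1/α12 = 480/0.612 = 784 > K2 = 311; K2/α21 = 311/0.245 = 1270 > K1 = 480.
Since both inequalities hold, each species can invade when rare, so the interior equilibrium is stable.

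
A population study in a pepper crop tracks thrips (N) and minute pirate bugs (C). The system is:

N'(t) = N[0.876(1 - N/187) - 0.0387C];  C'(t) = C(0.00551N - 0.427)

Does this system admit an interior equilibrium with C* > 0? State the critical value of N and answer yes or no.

Threshold N = 77.5; K > 77.5, so yes, the predator persists.

The predator equation gives dC/dt > 0 only when N > 0.427/0.00551 = 77.5.
Without the predator, N → K = 187. Since 187 > 77.5, the predator can invade and persist.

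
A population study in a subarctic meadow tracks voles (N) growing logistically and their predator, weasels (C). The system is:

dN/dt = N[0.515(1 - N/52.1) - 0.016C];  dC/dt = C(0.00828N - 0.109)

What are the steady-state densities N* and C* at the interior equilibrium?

From dC/dt = 0 with C > 0: 0.00828N* = 0.109, so N* = 13.2.
Substitute into dN/dt = 0: 0.515(1 - 13.2/52.1) = 0.016C*.
The bracket is 0.747, giving C* = 0.385/0.016 = 24.1.

N* ≈ 13.2, C* ≈ 24.1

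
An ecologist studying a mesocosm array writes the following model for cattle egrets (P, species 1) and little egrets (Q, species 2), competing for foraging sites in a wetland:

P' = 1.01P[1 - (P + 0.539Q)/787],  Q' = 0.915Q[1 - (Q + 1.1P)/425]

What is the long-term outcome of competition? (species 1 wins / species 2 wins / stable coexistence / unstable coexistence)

species 1 excludes species 2

Compare the nullcline intercepts: K1/α12 = 787/0.539 = 1460 > K2 = 425; K2/α21 = 425/1.1 = 386 < K1 = 787.
Since the inequalities point opposite ways, species 1 can invade but species 2 cannot.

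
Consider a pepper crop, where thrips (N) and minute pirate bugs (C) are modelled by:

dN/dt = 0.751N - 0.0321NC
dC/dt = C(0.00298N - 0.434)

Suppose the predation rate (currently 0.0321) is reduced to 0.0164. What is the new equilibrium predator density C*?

At the interior fixed point, setting dN/dt = 0 with N > 0 fixes C* = (prey growth rate)/(NC coefficient) — independent of the other coefficients.
With the change, C* = 0.751/0.0164 = 45.8; it rises from 23.4.

C* ≈ 45.8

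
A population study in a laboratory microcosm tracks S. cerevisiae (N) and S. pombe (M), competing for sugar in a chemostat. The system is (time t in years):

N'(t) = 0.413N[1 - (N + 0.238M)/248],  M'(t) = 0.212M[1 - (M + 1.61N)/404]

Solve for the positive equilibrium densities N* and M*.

N* ≈ 246, M* ≈ 7.65

Setting both brackets to zero gives the nullclines N + 0.238M = 248 and 1.61N + M = 404.
Substituting M = 404 - 1.61N into the first: N(1 - 0.238·1.61) = 248 - 0.238·404.
So N* = 152/0.617 = 246, and then M* = 404 - 1.61·246 = 7.65.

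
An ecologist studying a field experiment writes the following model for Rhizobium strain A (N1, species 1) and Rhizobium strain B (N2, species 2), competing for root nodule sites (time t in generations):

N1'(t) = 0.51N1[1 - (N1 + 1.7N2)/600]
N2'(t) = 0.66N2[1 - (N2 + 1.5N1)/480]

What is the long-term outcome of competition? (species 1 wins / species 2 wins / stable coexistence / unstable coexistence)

unstable coexistence (outcome depends on initial conditions)

Compare the nullcline intercepts: K1/α12 = 600/1.7 = 353 < K2 = 480; K2/α21 = 480/1.5 = 320 < K1 = 600.
Since both are reversed, neither can invade when rare; the interior point is a saddle.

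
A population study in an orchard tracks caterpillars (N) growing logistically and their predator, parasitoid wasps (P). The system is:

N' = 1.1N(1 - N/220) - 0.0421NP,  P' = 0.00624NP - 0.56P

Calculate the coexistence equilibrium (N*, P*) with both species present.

N* ≈ 89.7, P* ≈ 15.5

From dP/dt = 0 with P > 0: 0.00624N* = 0.56, so N* = 89.7.
Substitute into dN/dt = 0: 1.1(1 - 89.7/220) = 0.0421P*.
The bracket is 0.592, giving P* = 0.651/0.0421 = 15.5.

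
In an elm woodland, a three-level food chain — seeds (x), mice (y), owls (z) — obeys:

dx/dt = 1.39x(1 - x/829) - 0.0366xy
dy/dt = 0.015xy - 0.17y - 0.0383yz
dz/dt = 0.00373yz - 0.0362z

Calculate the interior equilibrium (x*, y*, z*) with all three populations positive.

From dz/dt = 0: 0.00373y* = 0.0362, so y* = 9.71.
From dx/dt = 0: 1.39(1 - x*/829) = 0.0366·9.71, giving x* = 829·(1 - 0.256) = 617.
From dy/dt = 0: 0.015·617 - 0.17 = 0.0383z*, so z* = 9.09/0.0383 = 237.

x* ≈ 617, y* ≈ 9.71, z* ≈ 237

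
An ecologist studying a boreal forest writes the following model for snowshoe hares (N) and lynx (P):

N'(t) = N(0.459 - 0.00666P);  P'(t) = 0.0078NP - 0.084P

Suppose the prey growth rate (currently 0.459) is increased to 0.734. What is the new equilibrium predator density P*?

P* ≈ 110

At the interior fixed point, setting dN/dt = 0 with N > 0 fixes P* = (prey growth rate)/(NP coefficient) — independent of the other coefficients.
With the change, P* = 0.734/0.00666 = 110; it rises from 68.9.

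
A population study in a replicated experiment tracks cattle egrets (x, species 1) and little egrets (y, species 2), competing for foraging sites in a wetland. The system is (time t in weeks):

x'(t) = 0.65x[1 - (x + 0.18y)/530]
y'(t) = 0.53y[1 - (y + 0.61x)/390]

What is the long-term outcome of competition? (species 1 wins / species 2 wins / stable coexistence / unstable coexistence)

Compare the nullcline intercepts: K1/α12 = 530/0.18 = 2940 > K2 = 390; K2/α21 = 390/0.61 = 639 > K1 = 530.
Since both inequalities hold, each species can invade when rare, so the interior equilibrium is stable.

stable coexistence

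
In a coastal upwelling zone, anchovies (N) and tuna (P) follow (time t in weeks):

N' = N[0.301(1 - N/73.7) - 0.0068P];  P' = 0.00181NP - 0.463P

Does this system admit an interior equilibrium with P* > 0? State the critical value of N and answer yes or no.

The predator equation gives dP/dt > 0 only when N > 0.463/0.00181 = 256.
Without the predator, N → K = 73.7. Since 73.7 < 256, the predator cannot invade.

Threshold N = 256; K < 256, so no, the predator goes extinct.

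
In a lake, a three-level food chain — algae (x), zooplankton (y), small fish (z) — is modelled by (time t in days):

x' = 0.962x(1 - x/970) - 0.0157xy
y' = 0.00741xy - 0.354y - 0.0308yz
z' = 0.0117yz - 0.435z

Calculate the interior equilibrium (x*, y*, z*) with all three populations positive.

From dz/dt = 0: 0.0117y* = 0.435, so y* = 37.2.
From dx/dt = 0: 0.962(1 - x*/970) = 0.0157·37.2, giving x* = 970·(1 - 0.607) = 381.
From dy/dt = 0: 0.00741·381 - 0.354 = 0.0308z*, so z* = 2.47/0.0308 = 80.3.

x* ≈ 381, y* ≈ 37.2, z* ≈ 80.3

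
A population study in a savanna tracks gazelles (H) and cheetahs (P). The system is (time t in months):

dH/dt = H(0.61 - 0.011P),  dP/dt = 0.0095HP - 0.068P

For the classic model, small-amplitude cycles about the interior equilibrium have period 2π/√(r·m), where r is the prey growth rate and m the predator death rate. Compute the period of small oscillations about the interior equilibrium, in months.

Here r = 0.61 and m = 0.068, so r·m = 0.0415.
ω = √0.0415 = 0.204 per month, hence T = 2π/ω ≈ 30.9 months.

T ≈ 30.9 months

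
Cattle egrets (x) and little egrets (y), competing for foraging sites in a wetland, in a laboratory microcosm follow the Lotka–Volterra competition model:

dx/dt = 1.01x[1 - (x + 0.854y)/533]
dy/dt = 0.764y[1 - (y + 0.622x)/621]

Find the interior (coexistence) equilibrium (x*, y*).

x* ≈ 5.69, y* ≈ 617

Setting both brackets to zero gives the nullclines x + 0.854y = 533 and 0.622x + y = 621.
Substituting y = 621 - 0.622x into the first: x(1 - 0.854·0.622) = 533 - 0.854·621.
So x* = 2.67/0.469 = 5.69, and then y* = 621 - 0.622·5.69 = 617.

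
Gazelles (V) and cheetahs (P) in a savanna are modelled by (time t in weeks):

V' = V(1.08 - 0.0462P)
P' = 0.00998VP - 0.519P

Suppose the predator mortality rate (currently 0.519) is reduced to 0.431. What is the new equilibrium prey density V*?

V* ≈ 43.2

At the interior fixed point, setting dP/dt = 0 with P > 0 fixes V* = (predator death rate)/(VP coefficient) — independent of the other coefficients.
With the change, V* = 0.431/0.00998 = 43.2; it falls from 52.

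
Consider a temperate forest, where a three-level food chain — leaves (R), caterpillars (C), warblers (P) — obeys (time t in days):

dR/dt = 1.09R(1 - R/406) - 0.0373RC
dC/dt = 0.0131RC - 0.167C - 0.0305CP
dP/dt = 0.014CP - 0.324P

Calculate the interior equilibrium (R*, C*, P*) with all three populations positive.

R* ≈ 84.5, C* ≈ 23.1, P* ≈ 30.8

From dP/dt = 0: 0.014C* = 0.324, so C* = 23.1.
From dR/dt = 0: 1.09(1 - R*/406) = 0.0373·23.1, giving R* = 406·(1 - 0.792) = 84.5.
From dC/dt = 0: 0.0131·84.5 - 0.167 = 0.0305P*, so P* = 0.94/0.0305 = 30.8.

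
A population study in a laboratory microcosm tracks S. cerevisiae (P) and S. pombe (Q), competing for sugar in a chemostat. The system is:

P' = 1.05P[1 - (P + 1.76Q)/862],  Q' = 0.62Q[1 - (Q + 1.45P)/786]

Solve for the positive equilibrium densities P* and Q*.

Setting both brackets to zero gives the nullclines P + 1.76Q = 862 and 1.45P + Q = 786.
Substituting Q = 786 - 1.45P into the first: P(1 - 1.76·1.45) = 862 - 1.76·786.
So P* = -521/-1.55 = 336, and then Q* = 786 - 1.45·336 = 299.

P* ≈ 336, Q* ≈ 299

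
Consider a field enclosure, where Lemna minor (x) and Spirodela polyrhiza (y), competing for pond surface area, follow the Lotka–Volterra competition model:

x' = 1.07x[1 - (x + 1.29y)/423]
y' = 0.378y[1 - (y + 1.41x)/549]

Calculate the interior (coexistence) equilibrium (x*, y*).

Setting both brackets to zero gives the nullclines x + 1.29y = 423 and 1.41x + y = 549.
Substituting y = 549 - 1.41x into the first: x(1 - 1.29·1.41) = 423 - 1.29·549.
So x* = -285/-0.819 = 348, and then y* = 549 - 1.41·348 = 57.9.

x* ≈ 348, y* ≈ 57.9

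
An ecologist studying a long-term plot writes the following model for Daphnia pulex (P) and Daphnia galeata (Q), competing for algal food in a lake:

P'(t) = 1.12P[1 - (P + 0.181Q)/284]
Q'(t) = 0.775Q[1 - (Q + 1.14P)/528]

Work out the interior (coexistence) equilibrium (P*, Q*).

Setting both brackets to zero gives the nullclines P + 0.181Q = 284 and 1.14P + Q = 528.
Substituting Q = 528 - 1.14P into the first: P(1 - 0.181·1.14) = 284 - 0.181·528.
So P* = 188/0.794 = 237, and then Q* = 528 - 1.14·237 = 257.

P* ≈ 237, Q* ≈ 257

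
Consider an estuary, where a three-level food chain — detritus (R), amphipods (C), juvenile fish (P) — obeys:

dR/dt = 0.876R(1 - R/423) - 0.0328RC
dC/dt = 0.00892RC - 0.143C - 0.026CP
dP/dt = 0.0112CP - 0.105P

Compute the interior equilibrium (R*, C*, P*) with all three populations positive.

R* ≈ 275, C* ≈ 9.38, P* ≈ 88.7

From dP/dt = 0: 0.0112C* = 0.105, so C* = 9.38.
From dR/dt = 0: 0.876(1 - R*/423) = 0.0328·9.38, giving R* = 423·(1 - 0.351) = 275.
From dC/dt = 0: 0.00892·275 - 0.143 = 0.026P*, so P* = 2.31/0.026 = 88.7.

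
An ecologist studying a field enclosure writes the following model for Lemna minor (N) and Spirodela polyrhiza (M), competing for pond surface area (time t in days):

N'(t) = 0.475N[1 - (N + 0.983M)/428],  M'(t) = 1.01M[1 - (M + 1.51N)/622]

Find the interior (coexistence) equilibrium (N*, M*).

N* ≈ 379, M* ≈ 50.1

Setting both brackets to zero gives the nullclines N + 0.983M = 428 and 1.51N + M = 622.
Substituting M = 622 - 1.51N into the first: N(1 - 0.983·1.51) = 428 - 0.983·622.
So N* = -183/-0.484 = 379, and then M* = 622 - 1.51·379 = 50.1.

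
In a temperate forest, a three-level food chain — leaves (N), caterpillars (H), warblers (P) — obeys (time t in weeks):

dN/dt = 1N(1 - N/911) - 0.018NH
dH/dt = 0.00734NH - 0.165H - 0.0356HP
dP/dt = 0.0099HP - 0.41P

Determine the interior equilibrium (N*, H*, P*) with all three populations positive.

From dP/dt = 0: 0.0099H* = 0.41, so H* = 41.4.
From dN/dt = 0: 1(1 - N*/911) = 0.018·41.4, giving N* = 911·(1 - 0.745) = 232.
From dH/dt = 0: 0.00734·232 - 0.165 = 0.0356P*, so P* = 1.54/0.0356 = 43.2.

N* ≈ 232, H* ≈ 41.4, P* ≈ 43.2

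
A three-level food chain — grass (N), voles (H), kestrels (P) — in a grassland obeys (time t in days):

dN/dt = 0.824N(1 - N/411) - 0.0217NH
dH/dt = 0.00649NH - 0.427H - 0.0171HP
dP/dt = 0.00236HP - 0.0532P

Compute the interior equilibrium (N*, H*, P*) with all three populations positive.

N* ≈ 167, H* ≈ 22.5, P* ≈ 38.4

From dP/dt = 0: 0.00236H* = 0.0532, so H* = 22.5.
From dN/dt = 0: 0.824(1 - N*/411) = 0.0217·22.5, giving N* = 411·(1 - 0.594) = 167.
From dH/dt = 0: 0.00649·167 - 0.427 = 0.0171P*, so P* = 0.657/0.0171 = 38.4.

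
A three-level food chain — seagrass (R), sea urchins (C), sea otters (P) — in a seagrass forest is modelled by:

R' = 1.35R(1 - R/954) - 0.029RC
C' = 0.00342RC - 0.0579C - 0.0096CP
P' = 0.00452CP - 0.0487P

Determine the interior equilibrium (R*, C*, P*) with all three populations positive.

R* ≈ 733, C* ≈ 10.8, P* ≈ 255

From dP/dt = 0: 0.00452C* = 0.0487, so C* = 10.8.
From dR/dt = 0: 1.35(1 - R*/954) = 0.029·10.8, giving R* = 954·(1 - 0.231) = 733.
From dC/dt = 0: 0.00342·733 - 0.0579 = 0.0096P*, so P* = 2.45/0.0096 = 255.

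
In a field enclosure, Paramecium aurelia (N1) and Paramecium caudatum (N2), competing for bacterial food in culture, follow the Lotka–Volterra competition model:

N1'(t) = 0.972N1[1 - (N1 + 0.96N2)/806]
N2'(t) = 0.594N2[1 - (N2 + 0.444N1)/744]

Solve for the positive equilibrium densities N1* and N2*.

Setting both brackets to zero gives the nullclines N1 + 0.96N2 = 806 and 0.444N1 + N2 = 744.
Substituting N2 = 744 - 0.444N1 into the first: N1(1 - 0.96·0.444) = 806 - 0.96·744.
So N1* = 91.8/0.574 = 160, and then N2* = 744 - 0.444·160 = 673.

N1* ≈ 160, N2* ≈ 673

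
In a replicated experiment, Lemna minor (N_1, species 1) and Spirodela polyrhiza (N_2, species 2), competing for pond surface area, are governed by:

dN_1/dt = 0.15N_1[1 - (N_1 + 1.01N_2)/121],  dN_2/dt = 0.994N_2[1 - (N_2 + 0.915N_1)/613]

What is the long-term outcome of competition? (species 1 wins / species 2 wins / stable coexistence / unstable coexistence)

Compare the nullcline intercepts: K1/α12 = 121/1.01 = 120 < K2 = 613; K2/α21 = 613/0.915 = 670 > K1 = 121.
Since the inequalities point opposite ways, species 2 can invade but species 1 cannot.

species 2 excludes species 1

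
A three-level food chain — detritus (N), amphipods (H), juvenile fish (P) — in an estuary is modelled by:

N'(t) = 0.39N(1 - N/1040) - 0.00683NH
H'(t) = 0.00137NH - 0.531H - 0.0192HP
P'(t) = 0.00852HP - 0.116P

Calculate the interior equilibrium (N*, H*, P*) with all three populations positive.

N* ≈ 792, H* ≈ 13.6, P* ≈ 28.9

From dP/dt = 0: 0.00852H* = 0.116, so H* = 13.6.
From dN/dt = 0: 0.39(1 - N*/1040) = 0.00683·13.6, giving N* = 1040·(1 - 0.238) = 792.
From dH/dt = 0: 0.00137·792 - 0.531 = 0.0192P*, so P* = 0.554/0.0192 = 28.9.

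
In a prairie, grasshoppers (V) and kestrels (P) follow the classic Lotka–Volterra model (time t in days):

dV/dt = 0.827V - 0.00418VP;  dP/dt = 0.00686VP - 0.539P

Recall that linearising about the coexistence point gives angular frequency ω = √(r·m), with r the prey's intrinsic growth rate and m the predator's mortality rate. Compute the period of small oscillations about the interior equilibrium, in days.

T ≈ 9.41 days

Here r = 0.827 and m = 0.539, so r·m = 0.446.
ω = √0.446 = 0.668 per day, hence T = 2π/ω ≈ 9.41 days.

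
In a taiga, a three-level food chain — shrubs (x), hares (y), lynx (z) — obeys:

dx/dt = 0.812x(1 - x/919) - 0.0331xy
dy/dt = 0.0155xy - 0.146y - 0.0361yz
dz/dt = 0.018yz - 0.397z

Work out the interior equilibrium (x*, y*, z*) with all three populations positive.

From dz/dt = 0: 0.018y* = 0.397, so y* = 22.1.
From dx/dt = 0: 0.812(1 - x*/919) = 0.0331·22.1, giving x* = 919·(1 - 0.899) = 92.8.
From dy/dt = 0: 0.0155·92.8 - 0.146 = 0.0361z*, so z* = 1.29/0.0361 = 35.8.

x* ≈ 92.8, y* ≈ 22.1, z* ≈ 35.8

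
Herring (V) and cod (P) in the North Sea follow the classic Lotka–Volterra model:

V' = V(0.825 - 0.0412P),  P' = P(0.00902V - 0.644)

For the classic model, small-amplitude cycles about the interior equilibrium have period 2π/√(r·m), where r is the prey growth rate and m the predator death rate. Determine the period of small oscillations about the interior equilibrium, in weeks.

T ≈ 8.62 weeks

Here r = 0.825 and m = 0.644, so r·m = 0.531.
ω = √0.531 = 0.729 per week, hence T = 2π/ω ≈ 8.62 weeks.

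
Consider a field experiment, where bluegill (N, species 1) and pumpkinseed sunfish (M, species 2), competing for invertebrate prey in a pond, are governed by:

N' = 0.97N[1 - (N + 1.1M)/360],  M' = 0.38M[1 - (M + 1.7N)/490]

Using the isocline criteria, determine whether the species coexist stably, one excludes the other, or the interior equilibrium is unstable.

Compare the nullcline intercepts: K1/α12 = 360/1.1 = 327 < K2 = 490; K2/α21 = 490/1.7 = 288 < K1 = 360.
Since both are reversed, neither can invade when rare; the interior point is a saddle.

unstable coexistence (outcome depends on initial conditions)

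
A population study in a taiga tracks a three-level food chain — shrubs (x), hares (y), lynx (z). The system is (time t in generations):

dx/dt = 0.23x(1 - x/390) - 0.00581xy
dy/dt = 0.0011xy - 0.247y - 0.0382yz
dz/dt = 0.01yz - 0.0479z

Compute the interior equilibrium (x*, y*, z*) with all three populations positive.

x* ≈ 343, y* ≈ 4.79, z* ≈ 3.41

From dz/dt = 0: 0.01y* = 0.0479, so y* = 4.79.
From dx/dt = 0: 0.23(1 - x*/390) = 0.00581·4.79, giving x* = 390·(1 - 0.121) = 343.
From dy/dt = 0: 0.0011·343 - 0.247 = 0.0382z*, so z* = 0.13/0.0382 = 3.41.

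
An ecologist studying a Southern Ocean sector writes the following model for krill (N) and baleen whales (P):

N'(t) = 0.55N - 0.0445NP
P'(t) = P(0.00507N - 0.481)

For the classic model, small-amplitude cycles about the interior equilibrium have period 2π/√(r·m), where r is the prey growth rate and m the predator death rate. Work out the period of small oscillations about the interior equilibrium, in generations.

Here r = 0.55 and m = 0.481, so r·m = 0.265.
ω = √0.265 = 0.514 per generation, hence T = 2π/ω ≈ 12.2 generations.

T ≈ 12.2 generations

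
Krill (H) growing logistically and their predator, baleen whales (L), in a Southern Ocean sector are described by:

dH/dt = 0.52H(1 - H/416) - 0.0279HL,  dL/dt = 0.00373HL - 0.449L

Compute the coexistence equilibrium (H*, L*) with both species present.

From dL/dt = 0 with L > 0: 0.00373H* = 0.449, so H* = 120.
Substitute into dH/dt = 0: 0.52(1 - 120/416) = 0.0279L*.
The bracket is 0.711, giving L* = 0.37/0.0279 = 13.2.

H* ≈ 120, L* ≈ 13.2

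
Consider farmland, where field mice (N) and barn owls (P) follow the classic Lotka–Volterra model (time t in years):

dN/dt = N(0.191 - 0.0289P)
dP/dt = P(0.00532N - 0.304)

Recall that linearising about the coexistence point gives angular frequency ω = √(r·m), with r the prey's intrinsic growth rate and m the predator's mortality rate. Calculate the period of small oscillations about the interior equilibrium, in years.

Here r = 0.191 and m = 0.304, so r·m = 0.0581.
ω = √0.0581 = 0.241 per year, hence T = 2π/ω ≈ 26.1 years.

T ≈ 26.1 years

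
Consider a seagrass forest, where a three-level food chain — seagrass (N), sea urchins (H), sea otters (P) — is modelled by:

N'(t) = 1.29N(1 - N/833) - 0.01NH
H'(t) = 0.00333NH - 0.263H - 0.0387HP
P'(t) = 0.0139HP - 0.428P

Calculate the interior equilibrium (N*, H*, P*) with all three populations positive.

From dP/dt = 0: 0.0139H* = 0.428, so H* = 30.8.
From dN/dt = 0: 1.29(1 - N*/833) = 0.01·30.8, giving N* = 833·(1 - 0.239) = 634.
From dH/dt = 0: 0.00333·634 - 0.263 = 0.0387P*, so P* = 1.85/0.0387 = 47.8.

N* ≈ 634, H* ≈ 30.8, P* ≈ 47.8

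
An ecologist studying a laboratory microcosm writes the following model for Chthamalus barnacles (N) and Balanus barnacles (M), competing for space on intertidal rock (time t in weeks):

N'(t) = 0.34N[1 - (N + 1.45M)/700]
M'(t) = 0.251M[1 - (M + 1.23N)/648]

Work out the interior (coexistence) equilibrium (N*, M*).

N* ≈ 306, M* ≈ 272

Setting both brackets to zero gives the nullclines N + 1.45M = 700 and 1.23N + M = 648.
Substituting M = 648 - 1.23N into the first: N(1 - 1.45·1.23) = 700 - 1.45·648.
So N* = -240/-0.783 = 306, and then M* = 648 - 1.23·306 = 272.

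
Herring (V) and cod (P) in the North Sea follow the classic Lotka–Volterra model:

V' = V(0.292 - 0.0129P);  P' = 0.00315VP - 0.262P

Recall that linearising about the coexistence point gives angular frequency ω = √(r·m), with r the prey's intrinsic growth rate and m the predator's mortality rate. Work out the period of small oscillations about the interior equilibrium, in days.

Here r = 0.292 and m = 0.262, so r·m = 0.0765.
ω = √0.0765 = 0.277 per day, hence T = 2π/ω ≈ 22.7 days.

T ≈ 22.7 days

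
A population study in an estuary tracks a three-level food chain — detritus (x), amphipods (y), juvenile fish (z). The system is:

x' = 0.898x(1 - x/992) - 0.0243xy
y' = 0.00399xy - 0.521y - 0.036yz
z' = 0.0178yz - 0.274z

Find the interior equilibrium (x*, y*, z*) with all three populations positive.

From dz/dt = 0: 0.0178y* = 0.274, so y* = 15.4.
From dx/dt = 0: 0.898(1 - x*/992) = 0.0243·15.4, giving x* = 992·(1 - 0.417) = 579.
From dy/dt = 0: 0.00399·579 - 0.521 = 0.036z*, so z* = 1.79/0.036 = 49.7.

x* ≈ 579, y* ≈ 15.4, z* ≈ 49.7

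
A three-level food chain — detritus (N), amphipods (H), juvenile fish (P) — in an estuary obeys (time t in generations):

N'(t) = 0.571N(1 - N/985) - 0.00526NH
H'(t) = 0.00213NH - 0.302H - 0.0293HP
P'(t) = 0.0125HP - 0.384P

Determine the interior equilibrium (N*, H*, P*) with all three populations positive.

From dP/dt = 0: 0.0125H* = 0.384, so H* = 30.7.
From dN/dt = 0: 0.571(1 - N*/985) = 0.00526·30.7, giving N* = 985·(1 - 0.283) = 706.
From dH/dt = 0: 0.00213·706 - 0.302 = 0.0293P*, so P* = 1.2/0.0293 = 41.

N* ≈ 706, H* ≈ 30.7, P* ≈ 41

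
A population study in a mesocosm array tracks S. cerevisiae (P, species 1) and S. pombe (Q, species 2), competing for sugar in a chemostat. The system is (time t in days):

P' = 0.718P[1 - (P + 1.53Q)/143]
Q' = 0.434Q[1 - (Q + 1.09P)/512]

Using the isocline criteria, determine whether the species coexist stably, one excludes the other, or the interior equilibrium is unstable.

Compare the nullcline intercepts: K1/α12 = 143/1.53 = 93.5 < K2 = 512; K2/α21 = 512/1.09 = 470 > K1 = 143.
Since the inequalities point opposite ways, species 2 can invade but species 1 cannot.

species 2 excludes species 1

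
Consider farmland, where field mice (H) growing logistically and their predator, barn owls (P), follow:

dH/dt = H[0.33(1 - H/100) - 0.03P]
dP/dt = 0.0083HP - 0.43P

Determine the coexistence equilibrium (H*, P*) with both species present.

H* ≈ 51.8, P* ≈ 5.3

From dP/dt = 0 with P > 0: 0.0083H* = 0.43, so H* = 51.8.
Substitute into dH/dt = 0: 0.33(1 - 51.8/100) = 0.03P*.
The bracket is 0.482, giving P* = 0.159/0.03 = 5.3.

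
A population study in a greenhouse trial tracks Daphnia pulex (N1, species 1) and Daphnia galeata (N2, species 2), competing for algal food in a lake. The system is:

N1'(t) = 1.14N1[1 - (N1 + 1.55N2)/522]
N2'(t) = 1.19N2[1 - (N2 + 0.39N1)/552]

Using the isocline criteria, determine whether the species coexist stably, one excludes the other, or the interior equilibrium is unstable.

species 2 excludes species 1

Compare the nullcline intercepts: K1/α12 = 522/1.55 = 337 < K2 = 552; K2/α21 = 552/0.39 = 1420 > K1 = 522.
Since the inequalities point opposite ways, species 2 can invade but species 1 cannot.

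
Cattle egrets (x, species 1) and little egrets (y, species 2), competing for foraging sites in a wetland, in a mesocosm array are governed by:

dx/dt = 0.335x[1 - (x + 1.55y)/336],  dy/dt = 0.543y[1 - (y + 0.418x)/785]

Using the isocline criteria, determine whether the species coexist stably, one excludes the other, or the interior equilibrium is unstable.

Compare the nullcline intercepts: K1/α12 = 336/1.55 = 217 < K2 = 785; K2/α21 = 785/0.418 = 1880 > K1 = 336.
Since the inequalities point opposite ways, species 2 can invade but species 1 cannot.

species 2 excludes species 1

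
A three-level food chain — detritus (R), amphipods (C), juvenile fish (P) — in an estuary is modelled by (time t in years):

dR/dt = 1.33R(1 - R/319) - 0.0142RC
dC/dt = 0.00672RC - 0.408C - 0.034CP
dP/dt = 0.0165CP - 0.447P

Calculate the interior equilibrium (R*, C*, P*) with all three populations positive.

From dP/dt = 0: 0.0165C* = 0.447, so C* = 27.1.
From dR/dt = 0: 1.33(1 - R*/319) = 0.0142·27.1, giving R* = 319·(1 - 0.289) = 227.
From dC/dt = 0: 0.00672·227 - 0.408 = 0.034P*, so P* = 1.12/0.034 = 32.8.

R* ≈ 227, C* ≈ 27.1, P* ≈ 32.8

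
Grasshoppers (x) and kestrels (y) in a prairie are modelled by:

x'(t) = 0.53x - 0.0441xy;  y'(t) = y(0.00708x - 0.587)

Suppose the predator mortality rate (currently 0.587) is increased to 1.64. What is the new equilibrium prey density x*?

x* ≈ 232

At the interior fixed point, setting dy/dt = 0 with y > 0 fixes x* = (predator death rate)/(xy coefficient) — independent of the other coefficients.
With the change, x* = 1.64/0.00708 = 232; it rises from 82.9.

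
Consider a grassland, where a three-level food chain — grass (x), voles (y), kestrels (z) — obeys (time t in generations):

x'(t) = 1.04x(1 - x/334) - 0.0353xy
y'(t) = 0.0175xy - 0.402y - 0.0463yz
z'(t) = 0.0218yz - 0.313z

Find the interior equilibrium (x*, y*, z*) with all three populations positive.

From dz/dt = 0: 0.0218y* = 0.313, so y* = 14.4.
From dx/dt = 0: 1.04(1 - x*/334) = 0.0353·14.4, giving x* = 334·(1 - 0.487) = 171.
From dy/dt = 0: 0.0175·171 - 0.402 = 0.0463z*, so z* = 2.59/0.0463 = 56.

x* ≈ 171, y* ≈ 14.4, z* ≈ 56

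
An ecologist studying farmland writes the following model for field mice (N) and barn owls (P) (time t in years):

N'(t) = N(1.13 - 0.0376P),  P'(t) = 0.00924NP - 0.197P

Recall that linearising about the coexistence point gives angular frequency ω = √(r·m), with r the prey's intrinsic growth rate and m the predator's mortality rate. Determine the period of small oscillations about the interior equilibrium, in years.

T ≈ 13.3 years

Here r = 1.13 and m = 0.197, so r·m = 0.223.
ω = √0.223 = 0.472 per year, hence T = 2π/ω ≈ 13.3 years.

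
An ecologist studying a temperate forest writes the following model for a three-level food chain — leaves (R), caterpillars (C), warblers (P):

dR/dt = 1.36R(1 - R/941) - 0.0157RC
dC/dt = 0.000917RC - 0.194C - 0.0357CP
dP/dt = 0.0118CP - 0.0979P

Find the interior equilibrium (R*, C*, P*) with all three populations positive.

R* ≈ 851, C* ≈ 8.3, P* ≈ 16.4

From dP/dt = 0: 0.0118C* = 0.0979, so C* = 8.3.
From dR/dt = 0: 1.36(1 - R*/941) = 0.0157·8.3, giving R* = 941·(1 - 0.0958) = 851.
From dC/dt = 0: 0.000917·851 - 0.194 = 0.0357P*, so P* = 0.586/0.0357 = 16.4.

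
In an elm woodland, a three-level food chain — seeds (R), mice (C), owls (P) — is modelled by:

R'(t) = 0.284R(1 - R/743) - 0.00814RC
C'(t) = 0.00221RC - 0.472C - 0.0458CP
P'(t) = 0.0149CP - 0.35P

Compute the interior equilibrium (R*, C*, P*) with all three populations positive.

R* ≈ 243, C* ≈ 23.5, P* ≈ 1.41

From dP/dt = 0: 0.0149C* = 0.35, so C* = 23.5.
From dR/dt = 0: 0.284(1 - R*/743) = 0.00814·23.5, giving R* = 743·(1 - 0.673) = 243.
From dC/dt = 0: 0.00221·243 - 0.472 = 0.0458P*, so P* = 0.0645/0.0458 = 1.41.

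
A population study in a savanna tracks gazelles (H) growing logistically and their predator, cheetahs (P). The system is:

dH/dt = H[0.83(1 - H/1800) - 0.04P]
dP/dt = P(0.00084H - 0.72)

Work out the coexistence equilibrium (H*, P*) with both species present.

H* ≈ 857, P* ≈ 10.9

From dP/dt = 0 with P > 0: 0.00084H* = 0.72, so H* = 857.
Substitute into dH/dt = 0: 0.83(1 - 857/1800) = 0.04P*.
The bracket is 0.524, giving P* = 0.435/0.04 = 10.9.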